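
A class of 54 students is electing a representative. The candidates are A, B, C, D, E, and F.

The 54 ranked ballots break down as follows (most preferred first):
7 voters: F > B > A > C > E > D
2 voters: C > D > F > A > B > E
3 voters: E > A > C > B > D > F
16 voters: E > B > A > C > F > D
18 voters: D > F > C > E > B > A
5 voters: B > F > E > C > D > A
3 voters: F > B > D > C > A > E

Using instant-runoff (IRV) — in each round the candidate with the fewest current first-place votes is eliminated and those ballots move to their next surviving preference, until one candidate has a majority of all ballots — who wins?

Round 1: A 0, B 5, C 2, D 18, E 19, F 10. A eliminated.
Round 2: B 5, C 2, D 18, E 19, F 10. C eliminated.
Round 3: B 5, D 20, E 19, F 10. B eliminated.
Round 4: D 20, E 19, F 15. F eliminated.
Round 5: D 23, E 31. E has a majority (≥28).

E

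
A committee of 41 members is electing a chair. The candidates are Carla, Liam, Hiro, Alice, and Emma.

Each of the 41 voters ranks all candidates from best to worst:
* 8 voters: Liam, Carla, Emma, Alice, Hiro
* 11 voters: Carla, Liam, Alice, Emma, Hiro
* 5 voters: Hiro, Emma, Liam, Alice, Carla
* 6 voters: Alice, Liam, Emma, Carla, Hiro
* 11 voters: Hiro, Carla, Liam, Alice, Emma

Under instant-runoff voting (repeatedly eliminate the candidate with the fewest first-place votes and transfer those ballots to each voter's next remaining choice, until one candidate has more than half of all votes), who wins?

Liam

Round 1: Carla 11, Liam 8, Hiro 16, Alice 6, Emma 0. Emma eliminated.
Round 2: Carla 11, Liam 8, Hiro 16, Alice 6. Alice eliminated.
Round 3: Carla 11, Liam 14, Hiro 16. Carla eliminated.
Round 4: Liam 25, Hiro 16. Liam has a majority (≥21).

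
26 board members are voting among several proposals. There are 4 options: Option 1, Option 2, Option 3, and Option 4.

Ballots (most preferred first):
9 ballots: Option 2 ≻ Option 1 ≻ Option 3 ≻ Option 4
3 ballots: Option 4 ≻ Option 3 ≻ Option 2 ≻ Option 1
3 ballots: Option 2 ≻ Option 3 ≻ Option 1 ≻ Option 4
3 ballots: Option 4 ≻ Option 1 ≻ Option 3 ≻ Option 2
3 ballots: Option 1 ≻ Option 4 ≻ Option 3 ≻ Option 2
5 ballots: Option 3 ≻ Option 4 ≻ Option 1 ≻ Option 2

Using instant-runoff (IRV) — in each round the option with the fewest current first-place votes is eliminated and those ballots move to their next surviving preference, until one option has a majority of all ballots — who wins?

Option 4

Round 1: Option 1 3, Option 2 12, Option 3 5, Option 4 6. Option 1 eliminated.
Round 2: Option 2 12, Option 3 5, Option 4 9. Option 3 eliminated.
Round 3: Option 2 12, Option 4 14. Option 4 has a majority (≥14).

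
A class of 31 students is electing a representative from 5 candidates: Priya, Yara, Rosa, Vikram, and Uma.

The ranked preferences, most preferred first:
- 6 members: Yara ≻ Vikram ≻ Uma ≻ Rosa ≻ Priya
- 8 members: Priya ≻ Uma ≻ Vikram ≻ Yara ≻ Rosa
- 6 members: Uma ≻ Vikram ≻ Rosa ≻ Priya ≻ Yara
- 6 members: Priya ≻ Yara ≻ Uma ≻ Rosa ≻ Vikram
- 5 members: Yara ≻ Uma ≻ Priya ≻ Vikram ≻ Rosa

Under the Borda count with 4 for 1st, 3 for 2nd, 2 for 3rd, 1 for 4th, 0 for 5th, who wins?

Priya: 6×0 + 8×4 + 6×1 + 6×4 + 5×2 = 72
Yara: 6×4 + 8×1 + 6×0 + 6×3 + 5×4 = 70
Rosa: 6×1 + 8×0 + 6×2 + 6×1 + 5×0 = 24
Vikram: 6×3 + 8×2 + 6×3 + 6×0 + 5×1 = 57
Uma: 6×2 + 8×3 + 6×4 + 6×2 + 5×3 = 87

Uma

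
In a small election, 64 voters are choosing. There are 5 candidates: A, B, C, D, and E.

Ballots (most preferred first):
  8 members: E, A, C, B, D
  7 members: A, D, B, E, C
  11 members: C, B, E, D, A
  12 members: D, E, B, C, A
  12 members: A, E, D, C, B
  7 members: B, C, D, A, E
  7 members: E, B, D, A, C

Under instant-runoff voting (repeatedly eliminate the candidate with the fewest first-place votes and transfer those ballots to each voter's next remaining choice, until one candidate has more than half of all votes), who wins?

Round 1: A 19, B 7, C 11, D 12, E 15. B eliminated.
Round 2: A 19, C 18, D 12, E 15. D eliminated.
Round 3: A 19, C 18, E 27. C eliminated.
Round 4: A 26, E 38. E has a majority (≥33).

E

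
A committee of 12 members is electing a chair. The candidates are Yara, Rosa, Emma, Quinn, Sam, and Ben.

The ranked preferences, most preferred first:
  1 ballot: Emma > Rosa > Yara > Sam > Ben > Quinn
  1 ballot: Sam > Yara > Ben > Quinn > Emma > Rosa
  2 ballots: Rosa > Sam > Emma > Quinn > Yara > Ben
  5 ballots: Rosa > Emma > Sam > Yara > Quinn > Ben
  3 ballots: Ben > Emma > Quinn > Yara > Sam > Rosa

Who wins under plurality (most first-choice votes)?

First-place votes: Yara 0, Rosa 7, Emma 1, Quinn 0, Sam 1, Ben 3.

Rosa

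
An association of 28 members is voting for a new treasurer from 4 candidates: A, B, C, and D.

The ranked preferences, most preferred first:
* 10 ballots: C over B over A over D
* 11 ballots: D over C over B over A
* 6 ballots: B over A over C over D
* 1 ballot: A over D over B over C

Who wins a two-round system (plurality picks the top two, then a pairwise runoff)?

Round 1 first-place votes: A 1, B 6, C 10, D 11. D and C advance.
Runoff: D is ranked above C on 12 ballots, C above D on 16.

C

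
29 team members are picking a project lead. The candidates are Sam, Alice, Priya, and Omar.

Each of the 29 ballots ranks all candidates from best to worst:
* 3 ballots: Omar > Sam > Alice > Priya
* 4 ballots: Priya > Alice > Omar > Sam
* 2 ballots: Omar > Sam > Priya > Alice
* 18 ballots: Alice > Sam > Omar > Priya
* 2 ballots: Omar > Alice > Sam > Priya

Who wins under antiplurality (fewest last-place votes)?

Last-place votes: Sam 4, Alice 2, Priya 23, Omar 0.

Omar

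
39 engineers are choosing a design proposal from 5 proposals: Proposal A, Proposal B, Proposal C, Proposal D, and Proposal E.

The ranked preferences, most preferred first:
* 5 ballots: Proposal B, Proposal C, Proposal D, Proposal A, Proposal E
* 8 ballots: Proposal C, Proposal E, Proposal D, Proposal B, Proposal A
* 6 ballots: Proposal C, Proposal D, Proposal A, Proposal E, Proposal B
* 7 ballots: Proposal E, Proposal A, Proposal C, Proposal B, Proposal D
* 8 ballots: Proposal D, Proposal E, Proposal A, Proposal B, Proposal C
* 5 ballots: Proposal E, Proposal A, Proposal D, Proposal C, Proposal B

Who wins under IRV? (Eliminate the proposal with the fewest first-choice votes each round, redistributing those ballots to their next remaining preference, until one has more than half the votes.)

Round 1: Proposal A 0, Proposal B 5, Proposal C 14, Proposal D 8, Proposal E 12. Proposal A eliminated.
Round 2: Proposal B 5, Proposal C 14, Proposal D 8, Proposal E 12. Proposal B eliminated.
Round 3: Proposal C 19, Proposal D 8, Proposal E 12. Proposal D eliminated.
Round 4: Proposal C 19, Proposal E 20. Proposal E has a majority (≥20).

Proposal E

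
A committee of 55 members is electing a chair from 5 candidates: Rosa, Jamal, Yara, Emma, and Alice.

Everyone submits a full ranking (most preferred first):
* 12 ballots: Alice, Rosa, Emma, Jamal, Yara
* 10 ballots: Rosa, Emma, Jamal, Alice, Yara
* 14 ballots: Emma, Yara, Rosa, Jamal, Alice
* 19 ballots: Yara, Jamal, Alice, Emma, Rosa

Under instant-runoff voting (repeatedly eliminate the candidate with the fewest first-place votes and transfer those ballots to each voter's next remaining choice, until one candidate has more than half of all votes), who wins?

Emma

Round 1: Rosa 10, Jamal 0, Yara 19, Emma 14, Alice 12. Jamal eliminated.
Round 2: Rosa 10, Yara 19, Emma 14, Alice 12. Rosa eliminated.
Round 3: Yara 19, Emma 24, Alice 12. Alice eliminated.
Round 4: Yara 19, Emma 36. Emma has a majority (≥28).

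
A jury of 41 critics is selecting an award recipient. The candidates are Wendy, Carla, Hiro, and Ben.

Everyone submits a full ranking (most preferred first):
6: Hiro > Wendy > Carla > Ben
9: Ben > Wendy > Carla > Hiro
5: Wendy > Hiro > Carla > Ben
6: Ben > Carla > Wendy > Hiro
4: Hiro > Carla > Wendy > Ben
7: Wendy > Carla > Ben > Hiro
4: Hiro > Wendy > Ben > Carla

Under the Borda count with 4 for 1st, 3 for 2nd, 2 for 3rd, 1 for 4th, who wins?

Wendy

Wendy: 6×3 + 9×3 + 5×4 + 6×2 + 4×2 + 7×4 + 4×3 = 125
Carla: 6×2 + 9×2 + 5×2 + 6×3 + 4×3 + 7×3 + 4×1 = 95
Hiro: 6×4 + 9×1 + 5×3 + 6×1 + 4×4 + 7×1 + 4×4 = 93
Ben: 6×1 + 9×4 + 5×1 + 6×4 + 4×1 + 7×2 + 4×2 = 97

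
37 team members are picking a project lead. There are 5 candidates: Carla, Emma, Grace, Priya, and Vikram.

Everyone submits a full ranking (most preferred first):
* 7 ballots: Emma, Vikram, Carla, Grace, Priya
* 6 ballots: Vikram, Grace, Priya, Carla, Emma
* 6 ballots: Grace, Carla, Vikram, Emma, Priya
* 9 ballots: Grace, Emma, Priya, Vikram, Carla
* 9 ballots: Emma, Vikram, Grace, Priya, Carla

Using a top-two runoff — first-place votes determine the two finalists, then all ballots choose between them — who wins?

Round 1 first-place votes: Carla 0, Emma 16, Grace 15, Priya 0, Vikram 6. Emma and Grace advance.
Runoff: Emma is ranked above Grace on 16 ballots, Grace above Emma on 21.

Grace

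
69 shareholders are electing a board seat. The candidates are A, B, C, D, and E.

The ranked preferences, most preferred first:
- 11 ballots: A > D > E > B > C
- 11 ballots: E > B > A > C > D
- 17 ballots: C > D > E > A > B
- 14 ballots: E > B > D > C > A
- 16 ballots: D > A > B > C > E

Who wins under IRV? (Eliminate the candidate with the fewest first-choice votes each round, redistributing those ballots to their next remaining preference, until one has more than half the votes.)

Round 1: A 11, B 0, C 17, D 16, E 25. B eliminated.
Round 2: A 11, C 17, D 16, E 25. A eliminated.
Round 3: C 17, D 27, E 25. C eliminated.
Round 4: D 44, E 25. D has a majority (≥35).

D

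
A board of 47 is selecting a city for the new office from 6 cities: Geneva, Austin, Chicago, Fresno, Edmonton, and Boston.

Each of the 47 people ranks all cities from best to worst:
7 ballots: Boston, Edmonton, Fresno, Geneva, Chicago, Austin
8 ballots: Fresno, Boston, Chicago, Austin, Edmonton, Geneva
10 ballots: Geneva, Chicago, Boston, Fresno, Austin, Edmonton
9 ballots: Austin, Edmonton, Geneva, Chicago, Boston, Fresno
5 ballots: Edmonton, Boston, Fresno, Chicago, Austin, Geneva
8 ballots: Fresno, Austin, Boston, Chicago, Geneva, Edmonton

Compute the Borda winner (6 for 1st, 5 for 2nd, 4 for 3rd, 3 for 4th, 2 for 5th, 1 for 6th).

Geneva: 7×3 + 8×1 + 10×6 + 9×4 + 5×1 + 8×2 = 146
Austin: 7×1 + 8×3 + 10×2 + 9×6 + 5×2 + 8×5 = 155
Chicago: 7×2 + 8×4 + 10×5 + 9×3 + 5×3 + 8×3 = 162
Fresno: 7×4 + 8×6 + 10×3 + 9×1 + 5×4 + 8×6 = 183
Edmonton: 7×5 + 8×2 + 10×1 + 9×5 + 5×6 + 8×1 = 144
Boston: 7×6 + 8×5 + 10×4 + 9×2 + 5×5 + 8×4 = 197

Boston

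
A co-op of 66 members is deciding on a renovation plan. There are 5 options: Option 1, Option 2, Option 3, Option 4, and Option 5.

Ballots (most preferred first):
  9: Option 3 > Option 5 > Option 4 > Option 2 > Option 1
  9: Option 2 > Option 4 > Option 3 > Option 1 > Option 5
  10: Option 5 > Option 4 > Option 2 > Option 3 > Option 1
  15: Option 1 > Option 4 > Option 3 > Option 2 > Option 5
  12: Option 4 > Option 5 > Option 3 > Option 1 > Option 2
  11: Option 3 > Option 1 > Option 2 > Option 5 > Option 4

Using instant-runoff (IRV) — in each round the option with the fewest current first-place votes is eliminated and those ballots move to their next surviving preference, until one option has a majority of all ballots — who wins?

Option 4

Round 1: Option 1 15, Option 2 9, Option 3 20, Option 4 12, Option 5 10. Option 2 eliminated.
Round 2: Option 1 15, Option 3 20, Option 4 21, Option 5 10. Option 5 eliminated.
Round 3: Option 1 15, Option 3 20, Option 4 31. Option 1 eliminated.
Round 4: Option 3 20, Option 4 46. Option 4 has a majority (≥34).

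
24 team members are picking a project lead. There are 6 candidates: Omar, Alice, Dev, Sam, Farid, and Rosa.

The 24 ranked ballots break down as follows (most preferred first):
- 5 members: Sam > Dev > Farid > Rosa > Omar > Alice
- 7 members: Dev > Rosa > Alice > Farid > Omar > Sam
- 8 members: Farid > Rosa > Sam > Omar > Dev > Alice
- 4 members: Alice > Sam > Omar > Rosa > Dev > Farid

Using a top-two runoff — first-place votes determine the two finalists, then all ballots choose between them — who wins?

Dev

Round 1 first-place votes: Omar 0, Alice 4, Dev 7, Sam 5, Farid 8, Rosa 0. Farid and Dev advance.
Runoff: Farid is ranked above Dev on 8 ballots, Dev above Farid on 16.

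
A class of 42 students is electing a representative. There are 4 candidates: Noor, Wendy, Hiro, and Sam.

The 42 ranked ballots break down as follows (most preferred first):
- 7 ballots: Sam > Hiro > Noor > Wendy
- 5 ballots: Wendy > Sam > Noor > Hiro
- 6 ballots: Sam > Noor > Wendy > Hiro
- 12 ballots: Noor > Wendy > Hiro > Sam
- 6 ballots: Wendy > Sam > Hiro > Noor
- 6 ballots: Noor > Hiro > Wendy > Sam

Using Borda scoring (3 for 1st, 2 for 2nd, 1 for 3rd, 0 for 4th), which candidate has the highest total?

Noor: 7×1 + 5×1 + 6×2 + 12×3 + 6×0 + 6×3 = 78
Wendy: 7×0 + 5×3 + 6×1 + 12×2 + 6×3 + 6×1 = 69
Hiro: 7×2 + 5×0 + 6×0 + 12×1 + 6×1 + 6×2 = 44
Sam: 7×3 + 5×2 + 6×3 + 12×0 + 6×2 + 6×0 = 61

Noor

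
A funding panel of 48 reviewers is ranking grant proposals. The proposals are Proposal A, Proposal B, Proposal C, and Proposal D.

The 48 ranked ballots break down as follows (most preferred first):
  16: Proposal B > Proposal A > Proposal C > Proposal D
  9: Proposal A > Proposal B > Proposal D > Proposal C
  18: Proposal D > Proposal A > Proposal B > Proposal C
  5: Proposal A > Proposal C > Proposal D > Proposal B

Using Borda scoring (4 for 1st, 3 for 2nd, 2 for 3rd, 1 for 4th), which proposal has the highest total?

Proposal A: 16×3 + 9×4 + 18×3 + 5×4 = 158
Proposal B: 16×4 + 9×3 + 18×2 + 5×1 = 132
Proposal C: 16×2 + 9×1 + 18×1 + 5×3 = 74
Proposal D: 16×1 + 9×2 + 18×4 + 5×2 = 116

Proposal A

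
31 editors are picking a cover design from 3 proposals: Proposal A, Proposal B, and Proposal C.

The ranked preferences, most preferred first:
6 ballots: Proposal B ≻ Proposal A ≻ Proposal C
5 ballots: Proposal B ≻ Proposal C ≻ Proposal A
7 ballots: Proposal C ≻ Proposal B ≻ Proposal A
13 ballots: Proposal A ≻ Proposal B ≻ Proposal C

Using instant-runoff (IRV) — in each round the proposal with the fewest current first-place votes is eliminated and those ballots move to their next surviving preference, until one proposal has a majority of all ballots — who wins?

Round 1: Proposal A 13, Proposal B 11, Proposal C 7. Proposal C eliminated.
Round 2: Proposal A 13, Proposal B 18. Proposal B has a majority (≥16).

Proposal B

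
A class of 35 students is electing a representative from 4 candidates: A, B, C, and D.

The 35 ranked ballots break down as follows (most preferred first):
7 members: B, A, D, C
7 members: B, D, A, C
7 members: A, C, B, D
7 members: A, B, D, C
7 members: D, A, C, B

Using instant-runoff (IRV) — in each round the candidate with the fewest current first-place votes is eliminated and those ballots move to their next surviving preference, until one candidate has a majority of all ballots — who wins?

Round 1: A 14, B 14, C 0, D 7. C eliminated.
Round 2: A 14, B 14, D 7. D eliminated.
Round 3: A 21, B 14. A has a majority (≥18).

A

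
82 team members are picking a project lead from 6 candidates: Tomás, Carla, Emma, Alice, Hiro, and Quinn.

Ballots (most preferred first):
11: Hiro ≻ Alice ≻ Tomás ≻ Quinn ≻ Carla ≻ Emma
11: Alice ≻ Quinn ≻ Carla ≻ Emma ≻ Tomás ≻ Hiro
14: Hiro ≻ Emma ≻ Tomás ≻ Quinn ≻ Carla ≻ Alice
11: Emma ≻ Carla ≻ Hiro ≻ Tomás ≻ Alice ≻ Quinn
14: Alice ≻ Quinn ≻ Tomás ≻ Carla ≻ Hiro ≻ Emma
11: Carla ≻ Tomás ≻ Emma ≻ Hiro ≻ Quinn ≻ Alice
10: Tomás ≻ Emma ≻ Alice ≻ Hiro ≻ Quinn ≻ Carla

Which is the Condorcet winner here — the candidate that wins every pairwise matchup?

Tomás

Tomás vs Carla: 49–33
Tomás vs Emma: 46–36
Tomás vs Alice: 46–36
Tomás vs Hiro: 46–36
Tomás vs Quinn: 57–25
Tomás beats every other candidate.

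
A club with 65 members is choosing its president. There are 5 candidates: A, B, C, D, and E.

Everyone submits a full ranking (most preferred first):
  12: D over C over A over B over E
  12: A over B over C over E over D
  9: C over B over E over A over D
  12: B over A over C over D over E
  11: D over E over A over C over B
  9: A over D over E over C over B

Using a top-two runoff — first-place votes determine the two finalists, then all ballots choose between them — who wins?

A

Round 1 first-place votes: A 21, B 12, C 9, D 23, E 0. D and A advance.
Runoff: D is ranked above A on 23 ballots, A above D on 42.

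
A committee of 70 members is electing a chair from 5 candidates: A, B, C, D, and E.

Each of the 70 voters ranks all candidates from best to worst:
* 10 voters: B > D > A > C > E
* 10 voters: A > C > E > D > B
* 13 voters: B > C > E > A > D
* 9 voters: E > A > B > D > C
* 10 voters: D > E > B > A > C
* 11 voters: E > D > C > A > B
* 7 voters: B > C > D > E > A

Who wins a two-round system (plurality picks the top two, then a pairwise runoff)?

E

Round 1 first-place votes: A 10, B 30, C 0, D 10, E 20. B and E advance.
Runoff: B is ranked above E on 30 ballots, E above B on 40.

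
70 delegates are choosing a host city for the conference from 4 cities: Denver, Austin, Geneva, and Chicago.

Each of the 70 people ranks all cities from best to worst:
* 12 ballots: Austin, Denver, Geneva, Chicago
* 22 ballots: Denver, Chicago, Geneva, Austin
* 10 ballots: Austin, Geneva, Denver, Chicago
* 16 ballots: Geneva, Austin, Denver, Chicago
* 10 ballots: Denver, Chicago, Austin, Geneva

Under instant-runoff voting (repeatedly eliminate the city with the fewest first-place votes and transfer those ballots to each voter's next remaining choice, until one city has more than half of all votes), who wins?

Austin

Round 1: Denver 32, Austin 22, Geneva 16, Chicago 0. Chicago eliminated.
Round 2: Denver 32, Austin 22, Geneva 16. Geneva eliminated.
Round 3: Denver 32, Austin 38. Austin has a majority (≥36).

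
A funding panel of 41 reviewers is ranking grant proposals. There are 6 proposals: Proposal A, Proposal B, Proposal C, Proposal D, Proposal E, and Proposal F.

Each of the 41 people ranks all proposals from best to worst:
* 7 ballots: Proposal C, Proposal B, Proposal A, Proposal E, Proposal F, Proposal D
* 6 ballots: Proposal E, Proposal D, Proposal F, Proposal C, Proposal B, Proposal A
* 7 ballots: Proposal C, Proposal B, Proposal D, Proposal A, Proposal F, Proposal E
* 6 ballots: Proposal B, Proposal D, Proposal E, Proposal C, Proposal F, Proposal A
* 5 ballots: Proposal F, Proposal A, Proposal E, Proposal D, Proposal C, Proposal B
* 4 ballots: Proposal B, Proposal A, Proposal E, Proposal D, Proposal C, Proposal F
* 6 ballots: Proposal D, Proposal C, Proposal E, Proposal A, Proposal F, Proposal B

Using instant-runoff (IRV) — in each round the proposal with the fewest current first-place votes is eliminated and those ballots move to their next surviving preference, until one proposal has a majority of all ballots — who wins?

Proposal E

Round 1: Proposal A 0, Proposal B 10, Proposal C 14, Proposal D 6, Proposal E 6, Proposal F 5. Proposal A eliminated.
Round 2: Proposal B 10, Proposal C 14, Proposal D 6, Proposal E 6, Proposal F 5. Proposal F eliminated.
Round 3: Proposal B 10, Proposal C 14, Proposal D 6, Proposal E 11. Proposal D eliminated.
Round 4: Proposal B 10, Proposal C 20, Proposal E 11. Proposal B eliminated.
Round 5: Proposal C 20, Proposal E 21. Proposal E has a majority (≥21).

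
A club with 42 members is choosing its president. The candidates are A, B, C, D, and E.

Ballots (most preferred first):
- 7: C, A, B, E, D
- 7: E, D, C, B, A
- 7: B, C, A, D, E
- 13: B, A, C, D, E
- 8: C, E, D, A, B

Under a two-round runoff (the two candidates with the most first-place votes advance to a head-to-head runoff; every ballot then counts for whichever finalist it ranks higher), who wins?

C

Round 1 first-place votes: A 0, B 20, C 15, D 0, E 7. B and C advance.
Runoff: B is ranked above C on 20 ballots, C above B on 22.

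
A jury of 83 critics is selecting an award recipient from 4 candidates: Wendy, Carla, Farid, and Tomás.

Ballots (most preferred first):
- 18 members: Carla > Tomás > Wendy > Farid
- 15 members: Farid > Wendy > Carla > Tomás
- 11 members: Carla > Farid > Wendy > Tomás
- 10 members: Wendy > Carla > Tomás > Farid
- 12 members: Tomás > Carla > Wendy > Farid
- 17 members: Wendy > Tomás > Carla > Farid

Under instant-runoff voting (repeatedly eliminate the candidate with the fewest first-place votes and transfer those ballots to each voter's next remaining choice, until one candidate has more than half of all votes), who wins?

Wendy

Round 1: Wendy 27, Carla 29, Farid 15, Tomás 12. Tomás eliminated.
Round 2: Wendy 27, Carla 41, Farid 15. Farid eliminated.
Round 3: Wendy 42, Carla 41. Wendy has a majority (≥42).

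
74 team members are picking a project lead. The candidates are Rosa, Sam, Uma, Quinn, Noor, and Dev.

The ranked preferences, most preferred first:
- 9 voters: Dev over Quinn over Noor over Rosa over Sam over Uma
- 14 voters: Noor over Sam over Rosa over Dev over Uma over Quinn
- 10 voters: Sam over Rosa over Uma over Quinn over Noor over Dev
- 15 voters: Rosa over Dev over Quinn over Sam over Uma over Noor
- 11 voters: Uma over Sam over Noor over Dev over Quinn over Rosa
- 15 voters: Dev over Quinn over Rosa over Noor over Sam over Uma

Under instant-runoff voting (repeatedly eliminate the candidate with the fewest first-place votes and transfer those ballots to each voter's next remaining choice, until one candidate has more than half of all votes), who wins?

Round 1: Rosa 15, Sam 10, Uma 11, Quinn 0, Noor 14, Dev 24. Quinn eliminated.
Round 2: Rosa 15, Sam 10, Uma 11, Noor 14, Dev 24. Sam eliminated.
Round 3: Rosa 25, Uma 11, Noor 14, Dev 24. Uma eliminated.
Round 4: Rosa 25, Noor 25, Dev 24. Dev eliminated.
Round 5: Rosa 40, Noor 34. Rosa has a majority (≥38).

Rosa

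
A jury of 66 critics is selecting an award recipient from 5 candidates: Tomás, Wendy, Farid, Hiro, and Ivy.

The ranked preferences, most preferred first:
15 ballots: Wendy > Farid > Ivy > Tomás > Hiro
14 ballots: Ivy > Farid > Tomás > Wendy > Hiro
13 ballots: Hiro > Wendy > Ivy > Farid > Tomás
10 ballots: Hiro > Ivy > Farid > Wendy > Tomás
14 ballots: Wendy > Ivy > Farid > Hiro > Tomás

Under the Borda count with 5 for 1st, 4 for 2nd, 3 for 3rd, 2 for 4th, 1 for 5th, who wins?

Ivy

Tomás: 15×2 + 14×3 + 13×1 + 10×1 + 14×1 = 109
Wendy: 15×5 + 14×2 + 13×4 + 10×2 + 14×5 = 245
Farid: 15×4 + 14×4 + 13×2 + 10×3 + 14×3 = 214
Hiro: 15×1 + 14×1 + 13×5 + 10×5 + 14×2 = 172
Ivy: 15×3 + 14×5 + 13×3 + 10×4 + 14×4 = 250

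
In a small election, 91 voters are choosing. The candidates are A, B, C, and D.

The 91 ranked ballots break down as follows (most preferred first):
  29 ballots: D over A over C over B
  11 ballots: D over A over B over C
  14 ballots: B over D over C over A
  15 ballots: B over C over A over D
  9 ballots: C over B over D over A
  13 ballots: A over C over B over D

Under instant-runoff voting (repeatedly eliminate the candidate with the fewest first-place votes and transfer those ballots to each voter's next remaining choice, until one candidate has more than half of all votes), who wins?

B

Round 1: A 13, B 29, C 9, D 40. C eliminated.
Round 2: A 13, B 38, D 40. A eliminated.
Round 3: B 51, D 40. B has a majority (≥46).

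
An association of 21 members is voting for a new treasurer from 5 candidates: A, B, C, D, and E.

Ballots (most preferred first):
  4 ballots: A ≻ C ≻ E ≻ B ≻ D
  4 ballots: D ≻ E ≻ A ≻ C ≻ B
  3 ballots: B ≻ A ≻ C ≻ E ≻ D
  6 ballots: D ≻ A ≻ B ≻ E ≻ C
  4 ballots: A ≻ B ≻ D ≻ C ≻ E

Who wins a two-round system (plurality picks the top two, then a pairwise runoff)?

Round 1 first-place votes: A 8, B 3, C 0, D 10, E 0. D and A advance.
Runoff: D is ranked above A on 10 ballots, A above D on 11.

A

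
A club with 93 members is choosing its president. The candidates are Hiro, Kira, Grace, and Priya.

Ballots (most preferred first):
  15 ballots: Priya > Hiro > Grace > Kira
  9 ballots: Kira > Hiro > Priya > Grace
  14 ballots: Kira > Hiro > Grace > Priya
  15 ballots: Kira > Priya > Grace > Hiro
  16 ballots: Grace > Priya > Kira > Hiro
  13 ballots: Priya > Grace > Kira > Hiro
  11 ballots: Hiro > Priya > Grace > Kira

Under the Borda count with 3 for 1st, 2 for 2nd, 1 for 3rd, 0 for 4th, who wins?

Priya

Hiro: 15×2 + 9×2 + 14×2 + 15×0 + 16×0 + 13×0 + 11×3 = 109
Kira: 15×0 + 9×3 + 14×3 + 15×3 + 16×1 + 13×1 + 11×0 = 143
Grace: 15×1 + 9×0 + 14×1 + 15×1 + 16×3 + 13×2 + 11×1 = 129
Priya: 15×3 + 9×1 + 14×0 + 15×2 + 16×2 + 13×3 + 11×2 = 177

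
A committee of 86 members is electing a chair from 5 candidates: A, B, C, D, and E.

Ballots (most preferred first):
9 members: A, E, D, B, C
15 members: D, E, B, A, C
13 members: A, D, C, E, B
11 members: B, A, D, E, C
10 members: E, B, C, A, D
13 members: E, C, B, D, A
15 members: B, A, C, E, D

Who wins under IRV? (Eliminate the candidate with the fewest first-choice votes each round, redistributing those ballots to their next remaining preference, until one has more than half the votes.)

Round 1: A 22, B 26, C 0, D 15, E 23. C eliminated.
Round 2: A 22, B 26, D 15, E 23. D eliminated.
Round 3: A 22, B 26, E 38. A eliminated.
Round 4: B 26, E 60. E has a majority (≥44).

E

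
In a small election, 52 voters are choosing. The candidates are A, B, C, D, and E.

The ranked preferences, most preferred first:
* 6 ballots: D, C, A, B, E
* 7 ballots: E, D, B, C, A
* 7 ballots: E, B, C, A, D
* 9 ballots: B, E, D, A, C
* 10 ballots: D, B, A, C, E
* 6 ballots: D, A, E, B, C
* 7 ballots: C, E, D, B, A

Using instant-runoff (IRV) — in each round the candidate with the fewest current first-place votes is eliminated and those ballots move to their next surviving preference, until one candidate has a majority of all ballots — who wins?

Round 1: A 0, B 9, C 7, D 22, E 14. A eliminated.
Round 2: B 9, C 7, D 22, E 14. C eliminated.
Round 3: B 9, D 22, E 21. B eliminated.
Round 4: D 22, E 30. E has a majority (≥27).

E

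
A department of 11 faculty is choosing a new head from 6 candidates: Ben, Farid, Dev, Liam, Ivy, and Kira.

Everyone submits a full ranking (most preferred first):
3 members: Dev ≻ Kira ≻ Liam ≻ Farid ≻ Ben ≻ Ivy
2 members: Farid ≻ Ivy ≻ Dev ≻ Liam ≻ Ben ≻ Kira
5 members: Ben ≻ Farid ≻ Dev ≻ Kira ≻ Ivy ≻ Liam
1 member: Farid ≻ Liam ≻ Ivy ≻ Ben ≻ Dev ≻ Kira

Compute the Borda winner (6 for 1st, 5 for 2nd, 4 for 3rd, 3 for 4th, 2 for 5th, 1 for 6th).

Ben: 3×2 + 2×2 + 5×6 + 1×3 = 43
Farid: 3×3 + 2×6 + 5×5 + 1×6 = 52
Dev: 3×6 + 2×4 + 5×4 + 1×2 = 48
Liam: 3×4 + 2×3 + 5×1 + 1×5 = 28
Ivy: 3×1 + 2×5 + 5×2 + 1×4 = 27
Kira: 3×5 + 2×1 + 5×3 + 1×1 = 33

Farid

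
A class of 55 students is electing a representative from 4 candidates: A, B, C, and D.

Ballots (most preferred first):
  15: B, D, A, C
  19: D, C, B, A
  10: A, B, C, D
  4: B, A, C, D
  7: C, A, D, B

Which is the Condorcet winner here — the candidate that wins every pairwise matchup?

B vs A: 38–17
B vs C: 29–26
B vs D: 29–26
B beats every other candidate.

B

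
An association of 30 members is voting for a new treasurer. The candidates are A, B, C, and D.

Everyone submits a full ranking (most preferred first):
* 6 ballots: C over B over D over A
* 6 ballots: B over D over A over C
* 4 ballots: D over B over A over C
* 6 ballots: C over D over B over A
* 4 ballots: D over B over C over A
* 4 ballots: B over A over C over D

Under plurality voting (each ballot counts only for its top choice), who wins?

First-place votes: A 0, B 10, C 12, D 8.

C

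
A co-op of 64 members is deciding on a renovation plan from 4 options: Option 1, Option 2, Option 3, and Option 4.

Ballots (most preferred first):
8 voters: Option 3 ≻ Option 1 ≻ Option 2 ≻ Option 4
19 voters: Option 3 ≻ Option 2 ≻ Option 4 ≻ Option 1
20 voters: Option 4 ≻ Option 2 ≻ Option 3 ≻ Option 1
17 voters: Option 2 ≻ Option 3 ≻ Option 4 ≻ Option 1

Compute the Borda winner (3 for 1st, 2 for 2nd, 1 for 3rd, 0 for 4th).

Option 2

Option 1: 8×2 + 19×0 + 20×0 + 17×0 = 16
Option 2: 8×1 + 19×2 + 20×2 + 17×3 = 137
Option 3: 8×3 + 19×3 + 20×1 + 17×2 = 135
Option 4: 8×0 + 19×1 + 20×3 + 17×1 = 96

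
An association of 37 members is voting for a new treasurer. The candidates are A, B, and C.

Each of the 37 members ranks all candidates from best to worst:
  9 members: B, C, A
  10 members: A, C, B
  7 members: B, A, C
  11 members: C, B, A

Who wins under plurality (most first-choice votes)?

First-place votes: A 10, B 16, C 11.

B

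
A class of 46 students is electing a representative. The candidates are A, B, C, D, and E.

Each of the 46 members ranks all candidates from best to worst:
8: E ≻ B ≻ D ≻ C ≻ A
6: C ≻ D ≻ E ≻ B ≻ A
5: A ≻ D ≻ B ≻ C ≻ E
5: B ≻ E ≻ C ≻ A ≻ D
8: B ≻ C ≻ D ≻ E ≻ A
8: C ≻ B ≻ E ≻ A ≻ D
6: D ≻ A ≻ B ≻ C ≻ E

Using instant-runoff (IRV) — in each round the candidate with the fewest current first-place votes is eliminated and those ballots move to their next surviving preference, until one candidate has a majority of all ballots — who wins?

B

Round 1: A 5, B 13, C 14, D 6, E 8. A eliminated.
Round 2: B 13, C 14, D 11, E 8. E eliminated.
Round 3: B 21, C 14, D 11. D eliminated.
Round 4: B 32, C 14. B has a majority (≥24).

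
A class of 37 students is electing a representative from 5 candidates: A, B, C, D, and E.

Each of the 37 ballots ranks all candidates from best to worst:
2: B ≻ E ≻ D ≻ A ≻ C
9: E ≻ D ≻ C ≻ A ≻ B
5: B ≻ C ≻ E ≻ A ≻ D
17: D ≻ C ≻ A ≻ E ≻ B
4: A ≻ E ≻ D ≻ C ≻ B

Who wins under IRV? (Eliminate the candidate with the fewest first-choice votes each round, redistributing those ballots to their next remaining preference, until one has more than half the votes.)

E

Round 1: A 4, B 7, C 0, D 17, E 9. C eliminated.
Round 2: A 4, B 7, D 17, E 9. A eliminated.
Round 3: B 7, D 17, E 13. B eliminated.
Round 4: D 17, E 20. E has a majority (≥19).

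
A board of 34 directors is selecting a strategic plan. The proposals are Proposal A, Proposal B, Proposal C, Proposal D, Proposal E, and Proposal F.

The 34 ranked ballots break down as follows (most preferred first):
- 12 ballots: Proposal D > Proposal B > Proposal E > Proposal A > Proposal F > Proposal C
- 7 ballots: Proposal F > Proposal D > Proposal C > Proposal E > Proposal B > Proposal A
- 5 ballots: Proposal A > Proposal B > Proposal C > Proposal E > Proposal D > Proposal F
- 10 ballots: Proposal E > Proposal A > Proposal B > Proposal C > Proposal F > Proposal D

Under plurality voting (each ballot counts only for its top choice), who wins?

Proposal D

First-place votes: Proposal A 5, Proposal B 0, Proposal C 0, Proposal D 12, Proposal E 10, Proposal F 7.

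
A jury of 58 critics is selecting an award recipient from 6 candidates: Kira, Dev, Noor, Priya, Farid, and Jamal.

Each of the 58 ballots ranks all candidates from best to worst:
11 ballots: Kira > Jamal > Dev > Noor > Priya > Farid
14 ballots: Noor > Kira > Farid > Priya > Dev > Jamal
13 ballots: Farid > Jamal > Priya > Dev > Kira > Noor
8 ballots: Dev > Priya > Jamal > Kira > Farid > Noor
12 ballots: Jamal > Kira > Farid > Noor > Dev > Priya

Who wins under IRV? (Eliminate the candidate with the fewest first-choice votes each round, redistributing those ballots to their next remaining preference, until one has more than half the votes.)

Round 1: Kira 11, Dev 8, Noor 14, Priya 0, Farid 13, Jamal 12. Priya eliminated.
Round 2: Kira 11, Dev 8, Noor 14, Farid 13, Jamal 12. Dev eliminated.
Round 3: Kira 11, Noor 14, Farid 13, Jamal 20. Kira eliminated.
Round 4: Noor 14, Farid 13, Jamal 31. Jamal has a majority (≥30).

Jamal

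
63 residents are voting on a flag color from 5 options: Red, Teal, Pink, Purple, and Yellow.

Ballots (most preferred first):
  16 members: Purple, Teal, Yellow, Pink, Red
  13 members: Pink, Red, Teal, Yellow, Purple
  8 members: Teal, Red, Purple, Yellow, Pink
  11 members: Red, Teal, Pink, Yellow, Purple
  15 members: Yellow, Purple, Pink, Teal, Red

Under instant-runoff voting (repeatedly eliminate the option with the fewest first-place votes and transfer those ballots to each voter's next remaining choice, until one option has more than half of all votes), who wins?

Round 1: Red 11, Teal 8, Pink 13, Purple 16, Yellow 15. Teal eliminated.
Round 2: Red 19, Pink 13, Purple 16, Yellow 15. Pink eliminated.
Round 3: Red 32, Purple 16, Yellow 15. Red has a majority (≥32).

Red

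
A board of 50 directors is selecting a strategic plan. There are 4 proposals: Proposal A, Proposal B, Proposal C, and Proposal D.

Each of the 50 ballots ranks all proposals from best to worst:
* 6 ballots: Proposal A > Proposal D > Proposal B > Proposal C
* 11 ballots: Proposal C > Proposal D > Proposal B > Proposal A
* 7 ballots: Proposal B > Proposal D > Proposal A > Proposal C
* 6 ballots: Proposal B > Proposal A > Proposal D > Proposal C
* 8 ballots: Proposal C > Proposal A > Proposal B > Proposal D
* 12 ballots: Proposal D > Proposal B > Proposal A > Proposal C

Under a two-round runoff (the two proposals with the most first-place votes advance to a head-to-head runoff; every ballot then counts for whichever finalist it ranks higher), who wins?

Proposal B

Round 1 first-place votes: Proposal A 6, Proposal B 13, Proposal C 19, Proposal D 12. Proposal C and Proposal B advance.
Runoff: Proposal C is ranked above Proposal B on 19 ballots, Proposal B above Proposal C on 31.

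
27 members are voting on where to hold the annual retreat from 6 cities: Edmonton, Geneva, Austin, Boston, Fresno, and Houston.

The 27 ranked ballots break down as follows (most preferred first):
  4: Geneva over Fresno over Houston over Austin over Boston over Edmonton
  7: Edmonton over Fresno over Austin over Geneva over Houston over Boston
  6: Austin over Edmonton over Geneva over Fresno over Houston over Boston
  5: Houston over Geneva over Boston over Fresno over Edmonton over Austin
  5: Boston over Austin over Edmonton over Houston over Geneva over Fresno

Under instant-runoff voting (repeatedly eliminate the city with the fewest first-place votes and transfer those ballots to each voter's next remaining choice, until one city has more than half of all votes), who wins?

Round 1: Edmonton 7, Geneva 4, Austin 6, Boston 5, Fresno 0, Houston 5. Fresno eliminated.
Round 2: Edmonton 7, Geneva 4, Austin 6, Boston 5, Houston 5. Geneva eliminated.
Round 3: Edmonton 7, Austin 6, Boston 5, Houston 9. Boston eliminated.
Round 4: Edmonton 7, Austin 11, Houston 9. Edmonton eliminated.
Round 5: Austin 18, Houston 9. Austin has a majority (≥14).

Austin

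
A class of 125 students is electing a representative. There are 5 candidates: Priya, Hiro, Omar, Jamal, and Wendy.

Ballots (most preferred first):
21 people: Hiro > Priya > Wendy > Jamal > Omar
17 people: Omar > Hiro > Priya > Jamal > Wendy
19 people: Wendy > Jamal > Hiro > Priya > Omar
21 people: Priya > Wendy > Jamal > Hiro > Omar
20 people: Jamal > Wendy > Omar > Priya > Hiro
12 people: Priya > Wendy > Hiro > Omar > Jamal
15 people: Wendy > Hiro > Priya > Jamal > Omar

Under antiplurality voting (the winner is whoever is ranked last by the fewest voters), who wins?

Last-place votes: Priya 0, Hiro 20, Omar 76, Jamal 12, Wendy 17.

Priya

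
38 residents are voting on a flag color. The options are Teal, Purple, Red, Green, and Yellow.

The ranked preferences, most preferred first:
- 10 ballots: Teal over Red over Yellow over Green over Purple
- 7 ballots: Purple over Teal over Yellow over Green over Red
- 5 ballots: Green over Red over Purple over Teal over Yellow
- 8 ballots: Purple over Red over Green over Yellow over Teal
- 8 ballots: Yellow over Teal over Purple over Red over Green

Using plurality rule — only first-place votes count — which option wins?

First-place votes: Teal 10, Purple 15, Red 0, Green 5, Yellow 8.

Purple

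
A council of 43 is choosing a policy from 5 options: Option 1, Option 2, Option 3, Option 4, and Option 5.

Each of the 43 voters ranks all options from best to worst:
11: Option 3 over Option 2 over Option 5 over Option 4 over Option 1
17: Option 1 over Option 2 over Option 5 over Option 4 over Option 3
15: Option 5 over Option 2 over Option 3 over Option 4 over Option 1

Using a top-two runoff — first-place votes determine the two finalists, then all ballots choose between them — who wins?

Round 1 first-place votes: Option 1 17, Option 2 0, Option 3 11, Option 4 0, Option 5 15. Option 1 and Option 5 advance.
Runoff: Option 1 is ranked above Option 5 on 17 ballots, Option 5 above Option 1 on 26.

Option 5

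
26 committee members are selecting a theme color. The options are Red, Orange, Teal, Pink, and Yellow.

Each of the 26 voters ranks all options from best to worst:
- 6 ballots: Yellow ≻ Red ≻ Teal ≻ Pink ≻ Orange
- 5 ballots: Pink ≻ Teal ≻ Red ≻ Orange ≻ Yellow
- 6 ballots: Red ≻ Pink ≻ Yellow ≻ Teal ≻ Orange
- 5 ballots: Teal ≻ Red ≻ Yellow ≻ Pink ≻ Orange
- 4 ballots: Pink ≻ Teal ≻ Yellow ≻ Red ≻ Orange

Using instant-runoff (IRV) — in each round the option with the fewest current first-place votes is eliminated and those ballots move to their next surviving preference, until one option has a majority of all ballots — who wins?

Red

Round 1: Red 6, Orange 0, Teal 5, Pink 9, Yellow 6. Orange eliminated.
Round 2: Red 6, Teal 5, Pink 9, Yellow 6. Teal eliminated.
Round 3: Red 11, Pink 9, Yellow 6. Yellow eliminated.
Round 4: Red 17, Pink 9. Red has a majority (≥14).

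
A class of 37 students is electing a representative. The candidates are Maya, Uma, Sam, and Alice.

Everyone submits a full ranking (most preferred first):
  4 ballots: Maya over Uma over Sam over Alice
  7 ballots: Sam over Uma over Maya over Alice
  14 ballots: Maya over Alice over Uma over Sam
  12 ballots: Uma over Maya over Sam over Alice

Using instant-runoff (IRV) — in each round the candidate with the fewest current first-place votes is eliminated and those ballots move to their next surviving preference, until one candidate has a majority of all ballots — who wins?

Round 1: Maya 18, Uma 12, Sam 7, Alice 0. Alice eliminated.
Round 2: Maya 18, Uma 12, Sam 7. Sam eliminated.
Round 3: Maya 18, Uma 19. Uma has a majority (≥19).

Uma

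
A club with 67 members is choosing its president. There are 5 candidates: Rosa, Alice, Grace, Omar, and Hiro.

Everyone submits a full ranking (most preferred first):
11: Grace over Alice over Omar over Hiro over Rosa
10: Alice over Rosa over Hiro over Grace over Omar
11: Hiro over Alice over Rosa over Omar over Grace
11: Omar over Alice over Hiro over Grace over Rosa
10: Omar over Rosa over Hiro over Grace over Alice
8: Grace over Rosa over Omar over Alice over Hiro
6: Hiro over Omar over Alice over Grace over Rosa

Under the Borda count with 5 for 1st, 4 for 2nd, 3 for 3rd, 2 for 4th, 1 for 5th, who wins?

Alice

Rosa: 11×1 + 10×4 + 11×3 + 11×1 + 10×4 + 8×4 + 6×1 = 173
Alice: 11×4 + 10×5 + 11×4 + 11×4 + 10×1 + 8×2 + 6×3 = 226
Grace: 11×5 + 10×2 + 11×1 + 11×2 + 10×2 + 8×5 + 6×2 = 180
Omar: 11×3 + 10×1 + 11×2 + 11×5 + 10×5 + 8×3 + 6×4 = 218
Hiro: 11×2 + 10×3 + 11×5 + 11×3 + 10×3 + 8×1 + 6×5 = 208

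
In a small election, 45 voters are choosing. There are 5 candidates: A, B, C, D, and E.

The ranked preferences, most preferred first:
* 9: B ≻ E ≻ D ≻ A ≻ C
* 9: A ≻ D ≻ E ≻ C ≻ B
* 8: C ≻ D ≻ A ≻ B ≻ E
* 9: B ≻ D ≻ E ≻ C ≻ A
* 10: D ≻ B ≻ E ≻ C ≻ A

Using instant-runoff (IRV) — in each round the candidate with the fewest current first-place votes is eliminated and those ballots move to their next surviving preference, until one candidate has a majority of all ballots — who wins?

D

Round 1: A 9, B 18, C 8, D 10, E 0. E eliminated.
Round 2: A 9, B 18, C 8, D 10. C eliminated.
Round 3: A 9, B 18, D 18. A eliminated.
Round 4: B 18, D 27. D has a majority (≥23).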